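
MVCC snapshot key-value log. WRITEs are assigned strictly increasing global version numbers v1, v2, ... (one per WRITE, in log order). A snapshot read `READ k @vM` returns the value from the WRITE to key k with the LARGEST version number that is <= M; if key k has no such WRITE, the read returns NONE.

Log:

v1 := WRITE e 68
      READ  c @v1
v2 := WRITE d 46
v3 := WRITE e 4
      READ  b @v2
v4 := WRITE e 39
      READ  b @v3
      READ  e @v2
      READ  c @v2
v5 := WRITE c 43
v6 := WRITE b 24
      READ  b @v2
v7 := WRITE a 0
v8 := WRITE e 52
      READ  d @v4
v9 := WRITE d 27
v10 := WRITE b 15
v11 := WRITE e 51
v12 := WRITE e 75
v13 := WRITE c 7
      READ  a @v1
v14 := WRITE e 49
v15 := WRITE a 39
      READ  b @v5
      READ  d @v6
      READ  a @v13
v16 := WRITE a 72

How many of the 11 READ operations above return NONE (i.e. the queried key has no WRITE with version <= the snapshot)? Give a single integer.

v1: WRITE e=68  (e history now [(1, 68)])
READ c @v1: history=[] -> no version <= 1 -> NONE
v2: WRITE d=46  (d history now [(2, 46)])
v3: WRITE e=4  (e history now [(1, 68), (3, 4)])
READ b @v2: history=[] -> no version <= 2 -> NONE
v4: WRITE e=39  (e history now [(1, 68), (3, 4), (4, 39)])
READ b @v3: history=[] -> no version <= 3 -> NONE
READ e @v2: history=[(1, 68), (3, 4), (4, 39)] -> pick v1 -> 68
READ c @v2: history=[] -> no version <= 2 -> NONE
v5: WRITE c=43  (c history now [(5, 43)])
v6: WRITE b=24  (b history now [(6, 24)])
READ b @v2: history=[(6, 24)] -> no version <= 2 -> NONE
v7: WRITE a=0  (a history now [(7, 0)])
v8: WRITE e=52  (e history now [(1, 68), (3, 4), (4, 39), (8, 52)])
READ d @v4: history=[(2, 46)] -> pick v2 -> 46
v9: WRITE d=27  (d history now [(2, 46), (9, 27)])
v10: WRITE b=15  (b history now [(6, 24), (10, 15)])
v11: WRITE e=51  (e history now [(1, 68), (3, 4), (4, 39), (8, 52), (11, 51)])
v12: WRITE e=75  (e history now [(1, 68), (3, 4), (4, 39), (8, 52), (11, 51), (12, 75)])
v13: WRITE c=7  (c history now [(5, 43), (13, 7)])
READ a @v1: history=[(7, 0)] -> no version <= 1 -> NONE
v14: WRITE e=49  (e history now [(1, 68), (3, 4), (4, 39), (8, 52), (11, 51), (12, 75), (14, 49)])
v15: WRITE a=39  (a history now [(7, 0), (15, 39)])
READ b @v5: history=[(6, 24), (10, 15)] -> no version <= 5 -> NONE
READ d @v6: history=[(2, 46), (9, 27)] -> pick v2 -> 46
READ a @v13: history=[(7, 0), (15, 39)] -> pick v7 -> 0
v16: WRITE a=72  (a history now [(7, 0), (15, 39), (16, 72)])
Read results in order: ['NONE', 'NONE', 'NONE', '68', 'NONE', 'NONE', '46', 'NONE', 'NONE', '46', '0']
NONE count = 7

Answer: 7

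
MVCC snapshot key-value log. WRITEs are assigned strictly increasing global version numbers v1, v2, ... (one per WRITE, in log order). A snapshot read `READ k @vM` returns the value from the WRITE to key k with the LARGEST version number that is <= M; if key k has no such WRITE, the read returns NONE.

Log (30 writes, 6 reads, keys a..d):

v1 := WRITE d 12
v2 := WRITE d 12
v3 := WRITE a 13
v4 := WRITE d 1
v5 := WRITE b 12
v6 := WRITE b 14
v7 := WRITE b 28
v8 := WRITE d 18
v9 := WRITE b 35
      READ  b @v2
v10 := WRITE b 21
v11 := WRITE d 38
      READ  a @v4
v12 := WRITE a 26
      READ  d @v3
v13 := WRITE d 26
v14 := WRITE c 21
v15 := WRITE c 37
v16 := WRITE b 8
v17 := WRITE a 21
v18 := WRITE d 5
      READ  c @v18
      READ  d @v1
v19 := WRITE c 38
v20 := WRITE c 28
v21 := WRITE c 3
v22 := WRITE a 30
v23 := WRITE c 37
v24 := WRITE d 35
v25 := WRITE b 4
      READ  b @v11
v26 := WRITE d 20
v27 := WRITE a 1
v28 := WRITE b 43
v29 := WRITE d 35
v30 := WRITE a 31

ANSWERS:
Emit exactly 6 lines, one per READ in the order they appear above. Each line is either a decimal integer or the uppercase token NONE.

Answer: NONE
13
12
37
12
21

Derivation:
v1: WRITE d=12  (d history now [(1, 12)])
v2: WRITE d=12  (d history now [(1, 12), (2, 12)])
v3: WRITE a=13  (a history now [(3, 13)])
v4: WRITE d=1  (d history now [(1, 12), (2, 12), (4, 1)])
v5: WRITE b=12  (b history now [(5, 12)])
v6: WRITE b=14  (b history now [(5, 12), (6, 14)])
v7: WRITE b=28  (b history now [(5, 12), (6, 14), (7, 28)])
v8: WRITE d=18  (d history now [(1, 12), (2, 12), (4, 1), (8, 18)])
v9: WRITE b=35  (b history now [(5, 12), (6, 14), (7, 28), (9, 35)])
READ b @v2: history=[(5, 12), (6, 14), (7, 28), (9, 35)] -> no version <= 2 -> NONE
v10: WRITE b=21  (b history now [(5, 12), (6, 14), (7, 28), (9, 35), (10, 21)])
v11: WRITE d=38  (d history now [(1, 12), (2, 12), (4, 1), (8, 18), (11, 38)])
READ a @v4: history=[(3, 13)] -> pick v3 -> 13
v12: WRITE a=26  (a history now [(3, 13), (12, 26)])
READ d @v3: history=[(1, 12), (2, 12), (4, 1), (8, 18), (11, 38)] -> pick v2 -> 12
v13: WRITE d=26  (d history now [(1, 12), (2, 12), (4, 1), (8, 18), (11, 38), (13, 26)])
v14: WRITE c=21  (c history now [(14, 21)])
v15: WRITE c=37  (c history now [(14, 21), (15, 37)])
v16: WRITE b=8  (b history now [(5, 12), (6, 14), (7, 28), (9, 35), (10, 21), (16, 8)])
v17: WRITE a=21  (a history now [(3, 13), (12, 26), (17, 21)])
v18: WRITE d=5  (d history now [(1, 12), (2, 12), (4, 1), (8, 18), (11, 38), (13, 26), (18, 5)])
READ c @v18: history=[(14, 21), (15, 37)] -> pick v15 -> 37
READ d @v1: history=[(1, 12), (2, 12), (4, 1), (8, 18), (11, 38), (13, 26), (18, 5)] -> pick v1 -> 12
v19: WRITE c=38  (c history now [(14, 21), (15, 37), (19, 38)])
v20: WRITE c=28  (c history now [(14, 21), (15, 37), (19, 38), (20, 28)])
v21: WRITE c=3  (c history now [(14, 21), (15, 37), (19, 38), (20, 28), (21, 3)])
v22: WRITE a=30  (a history now [(3, 13), (12, 26), (17, 21), (22, 30)])
v23: WRITE c=37  (c history now [(14, 21), (15, 37), (19, 38), (20, 28), (21, 3), (23, 37)])
v24: WRITE d=35  (d history now [(1, 12), (2, 12), (4, 1), (8, 18), (11, 38), (13, 26), (18, 5), (24, 35)])
v25: WRITE b=4  (b history now [(5, 12), (6, 14), (7, 28), (9, 35), (10, 21), (16, 8), (25, 4)])
READ b @v11: history=[(5, 12), (6, 14), (7, 28), (9, 35), (10, 21), (16, 8), (25, 4)] -> pick v10 -> 21
v26: WRITE d=20  (d history now [(1, 12), (2, 12), (4, 1), (8, 18), (11, 38), (13, 26), (18, 5), (24, 35), (26, 20)])
v27: WRITE a=1  (a history now [(3, 13), (12, 26), (17, 21), (22, 30), (27, 1)])
v28: WRITE b=43  (b history now [(5, 12), (6, 14), (7, 28), (9, 35), (10, 21), (16, 8), (25, 4), (28, 43)])
v29: WRITE d=35  (d history now [(1, 12), (2, 12), (4, 1), (8, 18), (11, 38), (13, 26), (18, 5), (24, 35), (26, 20), (29, 35)])
v30: WRITE a=31  (a history now [(3, 13), (12, 26), (17, 21), (22, 30), (27, 1), (30, 31)])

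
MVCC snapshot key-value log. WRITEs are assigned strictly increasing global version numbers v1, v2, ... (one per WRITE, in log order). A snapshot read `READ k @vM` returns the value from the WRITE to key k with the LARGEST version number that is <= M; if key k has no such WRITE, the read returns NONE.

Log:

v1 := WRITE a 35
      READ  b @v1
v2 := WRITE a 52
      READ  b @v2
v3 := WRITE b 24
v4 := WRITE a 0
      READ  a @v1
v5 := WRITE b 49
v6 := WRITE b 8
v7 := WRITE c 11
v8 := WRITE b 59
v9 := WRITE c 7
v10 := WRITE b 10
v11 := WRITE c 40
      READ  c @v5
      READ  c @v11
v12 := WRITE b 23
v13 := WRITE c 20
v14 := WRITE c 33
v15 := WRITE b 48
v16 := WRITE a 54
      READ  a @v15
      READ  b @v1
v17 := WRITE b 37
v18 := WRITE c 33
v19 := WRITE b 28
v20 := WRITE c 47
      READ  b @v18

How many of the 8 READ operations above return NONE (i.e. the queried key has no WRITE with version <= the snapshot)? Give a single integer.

Answer: 4

Derivation:
v1: WRITE a=35  (a history now [(1, 35)])
READ b @v1: history=[] -> no version <= 1 -> NONE
v2: WRITE a=52  (a history now [(1, 35), (2, 52)])
READ b @v2: history=[] -> no version <= 2 -> NONE
v3: WRITE b=24  (b history now [(3, 24)])
v4: WRITE a=0  (a history now [(1, 35), (2, 52), (4, 0)])
READ a @v1: history=[(1, 35), (2, 52), (4, 0)] -> pick v1 -> 35
v5: WRITE b=49  (b history now [(3, 24), (5, 49)])
v6: WRITE b=8  (b history now [(3, 24), (5, 49), (6, 8)])
v7: WRITE c=11  (c history now [(7, 11)])
v8: WRITE b=59  (b history now [(3, 24), (5, 49), (6, 8), (8, 59)])
v9: WRITE c=7  (c history now [(7, 11), (9, 7)])
v10: WRITE b=10  (b history now [(3, 24), (5, 49), (6, 8), (8, 59), (10, 10)])
v11: WRITE c=40  (c history now [(7, 11), (9, 7), (11, 40)])
READ c @v5: history=[(7, 11), (9, 7), (11, 40)] -> no version <= 5 -> NONE
READ c @v11: history=[(7, 11), (9, 7), (11, 40)] -> pick v11 -> 40
v12: WRITE b=23  (b history now [(3, 24), (5, 49), (6, 8), (8, 59), (10, 10), (12, 23)])
v13: WRITE c=20  (c history now [(7, 11), (9, 7), (11, 40), (13, 20)])
v14: WRITE c=33  (c history now [(7, 11), (9, 7), (11, 40), (13, 20), (14, 33)])
v15: WRITE b=48  (b history now [(3, 24), (5, 49), (6, 8), (8, 59), (10, 10), (12, 23), (15, 48)])
v16: WRITE a=54  (a history now [(1, 35), (2, 52), (4, 0), (16, 54)])
READ a @v15: history=[(1, 35), (2, 52), (4, 0), (16, 54)] -> pick v4 -> 0
READ b @v1: history=[(3, 24), (5, 49), (6, 8), (8, 59), (10, 10), (12, 23), (15, 48)] -> no version <= 1 -> NONE
v17: WRITE b=37  (b history now [(3, 24), (5, 49), (6, 8), (8, 59), (10, 10), (12, 23), (15, 48), (17, 37)])
v18: WRITE c=33  (c history now [(7, 11), (9, 7), (11, 40), (13, 20), (14, 33), (18, 33)])
v19: WRITE b=28  (b history now [(3, 24), (5, 49), (6, 8), (8, 59), (10, 10), (12, 23), (15, 48), (17, 37), (19, 28)])
v20: WRITE c=47  (c history now [(7, 11), (9, 7), (11, 40), (13, 20), (14, 33), (18, 33), (20, 47)])
READ b @v18: history=[(3, 24), (5, 49), (6, 8), (8, 59), (10, 10), (12, 23), (15, 48), (17, 37), (19, 28)] -> pick v17 -> 37
Read results in order: ['NONE', 'NONE', '35', 'NONE', '40', '0', 'NONE', '37']
NONE count = 4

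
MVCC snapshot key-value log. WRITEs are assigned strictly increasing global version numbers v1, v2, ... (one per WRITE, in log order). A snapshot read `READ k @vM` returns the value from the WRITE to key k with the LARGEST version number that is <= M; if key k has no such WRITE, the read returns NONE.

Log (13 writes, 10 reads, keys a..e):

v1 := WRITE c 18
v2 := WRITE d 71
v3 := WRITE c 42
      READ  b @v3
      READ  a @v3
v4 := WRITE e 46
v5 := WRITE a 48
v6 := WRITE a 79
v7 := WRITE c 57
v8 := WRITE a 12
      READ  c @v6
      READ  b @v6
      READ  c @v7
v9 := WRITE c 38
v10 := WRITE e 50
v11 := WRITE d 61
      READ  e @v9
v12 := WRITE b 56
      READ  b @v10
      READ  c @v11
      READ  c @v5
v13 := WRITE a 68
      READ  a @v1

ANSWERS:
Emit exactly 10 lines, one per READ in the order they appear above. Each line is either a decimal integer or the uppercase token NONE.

Answer: NONE
NONE
42
NONE
57
46
NONE
38
42
NONE

Derivation:
v1: WRITE c=18  (c history now [(1, 18)])
v2: WRITE d=71  (d history now [(2, 71)])
v3: WRITE c=42  (c history now [(1, 18), (3, 42)])
READ b @v3: history=[] -> no version <= 3 -> NONE
READ a @v3: history=[] -> no version <= 3 -> NONE
v4: WRITE e=46  (e history now [(4, 46)])
v5: WRITE a=48  (a history now [(5, 48)])
v6: WRITE a=79  (a history now [(5, 48), (6, 79)])
v7: WRITE c=57  (c history now [(1, 18), (3, 42), (7, 57)])
v8: WRITE a=12  (a history now [(5, 48), (6, 79), (8, 12)])
READ c @v6: history=[(1, 18), (3, 42), (7, 57)] -> pick v3 -> 42
READ b @v6: history=[] -> no version <= 6 -> NONE
READ c @v7: history=[(1, 18), (3, 42), (7, 57)] -> pick v7 -> 57
v9: WRITE c=38  (c history now [(1, 18), (3, 42), (7, 57), (9, 38)])
v10: WRITE e=50  (e history now [(4, 46), (10, 50)])
v11: WRITE d=61  (d history now [(2, 71), (11, 61)])
READ e @v9: history=[(4, 46), (10, 50)] -> pick v4 -> 46
v12: WRITE b=56  (b history now [(12, 56)])
READ b @v10: history=[(12, 56)] -> no version <= 10 -> NONE
READ c @v11: history=[(1, 18), (3, 42), (7, 57), (9, 38)] -> pick v9 -> 38
READ c @v5: history=[(1, 18), (3, 42), (7, 57), (9, 38)] -> pick v3 -> 42
v13: WRITE a=68  (a history now [(5, 48), (6, 79), (8, 12), (13, 68)])
READ a @v1: history=[(5, 48), (6, 79), (8, 12), (13, 68)] -> no version <= 1 -> NONE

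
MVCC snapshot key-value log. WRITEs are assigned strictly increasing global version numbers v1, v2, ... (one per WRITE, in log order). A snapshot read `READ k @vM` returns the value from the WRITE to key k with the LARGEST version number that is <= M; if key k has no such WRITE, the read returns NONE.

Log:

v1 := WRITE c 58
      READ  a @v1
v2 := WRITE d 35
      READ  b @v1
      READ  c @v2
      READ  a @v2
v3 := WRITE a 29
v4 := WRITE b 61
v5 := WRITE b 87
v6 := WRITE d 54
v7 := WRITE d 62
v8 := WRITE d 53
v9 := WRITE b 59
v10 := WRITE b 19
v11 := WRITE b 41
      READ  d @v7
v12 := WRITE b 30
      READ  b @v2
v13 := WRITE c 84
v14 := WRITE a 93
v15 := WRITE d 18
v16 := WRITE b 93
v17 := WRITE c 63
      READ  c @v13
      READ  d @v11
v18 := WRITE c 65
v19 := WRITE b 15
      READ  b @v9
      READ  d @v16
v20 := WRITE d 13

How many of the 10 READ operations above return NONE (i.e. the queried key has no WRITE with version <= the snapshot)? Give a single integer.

Answer: 4

Derivation:
v1: WRITE c=58  (c history now [(1, 58)])
READ a @v1: history=[] -> no version <= 1 -> NONE
v2: WRITE d=35  (d history now [(2, 35)])
READ b @v1: history=[] -> no version <= 1 -> NONE
READ c @v2: history=[(1, 58)] -> pick v1 -> 58
READ a @v2: history=[] -> no version <= 2 -> NONE
v3: WRITE a=29  (a history now [(3, 29)])
v4: WRITE b=61  (b history now [(4, 61)])
v5: WRITE b=87  (b history now [(4, 61), (5, 87)])
v6: WRITE d=54  (d history now [(2, 35), (6, 54)])
v7: WRITE d=62  (d history now [(2, 35), (6, 54), (7, 62)])
v8: WRITE d=53  (d history now [(2, 35), (6, 54), (7, 62), (8, 53)])
v9: WRITE b=59  (b history now [(4, 61), (5, 87), (9, 59)])
v10: WRITE b=19  (b history now [(4, 61), (5, 87), (9, 59), (10, 19)])
v11: WRITE b=41  (b history now [(4, 61), (5, 87), (9, 59), (10, 19), (11, 41)])
READ d @v7: history=[(2, 35), (6, 54), (7, 62), (8, 53)] -> pick v7 -> 62
v12: WRITE b=30  (b history now [(4, 61), (5, 87), (9, 59), (10, 19), (11, 41), (12, 30)])
READ b @v2: history=[(4, 61), (5, 87), (9, 59), (10, 19), (11, 41), (12, 30)] -> no version <= 2 -> NONE
v13: WRITE c=84  (c history now [(1, 58), (13, 84)])
v14: WRITE a=93  (a history now [(3, 29), (14, 93)])
v15: WRITE d=18  (d history now [(2, 35), (6, 54), (7, 62), (8, 53), (15, 18)])
v16: WRITE b=93  (b history now [(4, 61), (5, 87), (9, 59), (10, 19), (11, 41), (12, 30), (16, 93)])
v17: WRITE c=63  (c history now [(1, 58), (13, 84), (17, 63)])
READ c @v13: history=[(1, 58), (13, 84), (17, 63)] -> pick v13 -> 84
READ d @v11: history=[(2, 35), (6, 54), (7, 62), (8, 53), (15, 18)] -> pick v8 -> 53
v18: WRITE c=65  (c history now [(1, 58), (13, 84), (17, 63), (18, 65)])
v19: WRITE b=15  (b history now [(4, 61), (5, 87), (9, 59), (10, 19), (11, 41), (12, 30), (16, 93), (19, 15)])
READ b @v9: history=[(4, 61), (5, 87), (9, 59), (10, 19), (11, 41), (12, 30), (16, 93), (19, 15)] -> pick v9 -> 59
READ d @v16: history=[(2, 35), (6, 54), (7, 62), (8, 53), (15, 18)] -> pick v15 -> 18
v20: WRITE d=13  (d history now [(2, 35), (6, 54), (7, 62), (8, 53), (15, 18), (20, 13)])
Read results in order: ['NONE', 'NONE', '58', 'NONE', '62', 'NONE', '84', '53', '59', '18']
NONE count = 4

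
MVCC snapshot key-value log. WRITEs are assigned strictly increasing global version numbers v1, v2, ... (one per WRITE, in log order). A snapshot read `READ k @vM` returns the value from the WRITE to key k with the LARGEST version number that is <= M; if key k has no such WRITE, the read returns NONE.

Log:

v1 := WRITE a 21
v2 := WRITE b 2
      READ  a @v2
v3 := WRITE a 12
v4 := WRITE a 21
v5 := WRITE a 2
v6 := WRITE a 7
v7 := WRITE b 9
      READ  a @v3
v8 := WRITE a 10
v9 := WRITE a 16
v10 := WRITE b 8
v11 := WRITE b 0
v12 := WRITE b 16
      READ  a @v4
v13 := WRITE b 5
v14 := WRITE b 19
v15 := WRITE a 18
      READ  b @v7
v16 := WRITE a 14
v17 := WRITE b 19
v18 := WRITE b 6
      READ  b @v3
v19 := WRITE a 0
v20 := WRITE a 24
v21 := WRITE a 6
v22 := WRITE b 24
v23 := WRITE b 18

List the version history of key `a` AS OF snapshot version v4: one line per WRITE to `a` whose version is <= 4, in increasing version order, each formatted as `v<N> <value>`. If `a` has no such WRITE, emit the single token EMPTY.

Answer: v1 21
v3 12
v4 21

Derivation:
Scan writes for key=a with version <= 4:
  v1 WRITE a 21 -> keep
  v2 WRITE b 2 -> skip
  v3 WRITE a 12 -> keep
  v4 WRITE a 21 -> keep
  v5 WRITE a 2 -> drop (> snap)
  v6 WRITE a 7 -> drop (> snap)
  v7 WRITE b 9 -> skip
  v8 WRITE a 10 -> drop (> snap)
  v9 WRITE a 16 -> drop (> snap)
  v10 WRITE b 8 -> skip
  v11 WRITE b 0 -> skip
  v12 WRITE b 16 -> skip
  v13 WRITE b 5 -> skip
  v14 WRITE b 19 -> skip
  v15 WRITE a 18 -> drop (> snap)
  v16 WRITE a 14 -> drop (> snap)
  v17 WRITE b 19 -> skip
  v18 WRITE b 6 -> skip
  v19 WRITE a 0 -> drop (> snap)
  v20 WRITE a 24 -> drop (> snap)
  v21 WRITE a 6 -> drop (> snap)
  v22 WRITE b 24 -> skip
  v23 WRITE b 18 -> skip
Collected: [(1, 21), (3, 12), (4, 21)]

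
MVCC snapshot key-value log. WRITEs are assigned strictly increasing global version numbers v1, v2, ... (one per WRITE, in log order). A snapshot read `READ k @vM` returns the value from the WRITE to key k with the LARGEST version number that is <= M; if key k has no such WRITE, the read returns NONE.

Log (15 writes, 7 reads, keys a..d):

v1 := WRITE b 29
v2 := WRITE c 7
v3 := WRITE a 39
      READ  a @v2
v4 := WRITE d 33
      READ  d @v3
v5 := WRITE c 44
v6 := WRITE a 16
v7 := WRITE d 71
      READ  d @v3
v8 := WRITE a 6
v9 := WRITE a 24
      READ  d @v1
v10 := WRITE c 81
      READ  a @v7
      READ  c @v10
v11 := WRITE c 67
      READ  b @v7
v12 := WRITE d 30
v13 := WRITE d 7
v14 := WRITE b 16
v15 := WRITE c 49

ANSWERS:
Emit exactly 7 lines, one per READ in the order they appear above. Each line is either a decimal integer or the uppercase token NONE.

Answer: NONE
NONE
NONE
NONE
16
81
29

Derivation:
v1: WRITE b=29  (b history now [(1, 29)])
v2: WRITE c=7  (c history now [(2, 7)])
v3: WRITE a=39  (a history now [(3, 39)])
READ a @v2: history=[(3, 39)] -> no version <= 2 -> NONE
v4: WRITE d=33  (d history now [(4, 33)])
READ d @v3: history=[(4, 33)] -> no version <= 3 -> NONE
v5: WRITE c=44  (c history now [(2, 7), (5, 44)])
v6: WRITE a=16  (a history now [(3, 39), (6, 16)])
v7: WRITE d=71  (d history now [(4, 33), (7, 71)])
READ d @v3: history=[(4, 33), (7, 71)] -> no version <= 3 -> NONE
v8: WRITE a=6  (a history now [(3, 39), (6, 16), (8, 6)])
v9: WRITE a=24  (a history now [(3, 39), (6, 16), (8, 6), (9, 24)])
READ d @v1: history=[(4, 33), (7, 71)] -> no version <= 1 -> NONE
v10: WRITE c=81  (c history now [(2, 7), (5, 44), (10, 81)])
READ a @v7: history=[(3, 39), (6, 16), (8, 6), (9, 24)] -> pick v6 -> 16
READ c @v10: history=[(2, 7), (5, 44), (10, 81)] -> pick v10 -> 81
v11: WRITE c=67  (c history now [(2, 7), (5, 44), (10, 81), (11, 67)])
READ b @v7: history=[(1, 29)] -> pick v1 -> 29
v12: WRITE d=30  (d history now [(4, 33), (7, 71), (12, 30)])
v13: WRITE d=7  (d history now [(4, 33), (7, 71), (12, 30), (13, 7)])
v14: WRITE b=16  (b history now [(1, 29), (14, 16)])
v15: WRITE c=49  (c history now [(2, 7), (5, 44), (10, 81), (11, 67), (15, 49)])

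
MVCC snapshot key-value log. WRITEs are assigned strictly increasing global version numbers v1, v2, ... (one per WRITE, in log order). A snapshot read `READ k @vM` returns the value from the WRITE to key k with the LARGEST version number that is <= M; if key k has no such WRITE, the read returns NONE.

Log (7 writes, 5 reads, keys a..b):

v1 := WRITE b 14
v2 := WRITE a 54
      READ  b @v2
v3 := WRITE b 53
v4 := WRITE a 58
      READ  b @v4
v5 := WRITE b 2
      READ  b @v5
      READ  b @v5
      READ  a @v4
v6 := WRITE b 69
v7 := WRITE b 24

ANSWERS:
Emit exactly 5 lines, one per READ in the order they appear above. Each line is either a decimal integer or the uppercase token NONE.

v1: WRITE b=14  (b history now [(1, 14)])
v2: WRITE a=54  (a history now [(2, 54)])
READ b @v2: history=[(1, 14)] -> pick v1 -> 14
v3: WRITE b=53  (b history now [(1, 14), (3, 53)])
v4: WRITE a=58  (a history now [(2, 54), (4, 58)])
READ b @v4: history=[(1, 14), (3, 53)] -> pick v3 -> 53
v5: WRITE b=2  (b history now [(1, 14), (3, 53), (5, 2)])
READ b @v5: history=[(1, 14), (3, 53), (5, 2)] -> pick v5 -> 2
READ b @v5: history=[(1, 14), (3, 53), (5, 2)] -> pick v5 -> 2
READ a @v4: history=[(2, 54), (4, 58)] -> pick v4 -> 58
v6: WRITE b=69  (b history now [(1, 14), (3, 53), (5, 2), (6, 69)])
v7: WRITE b=24  (b history now [(1, 14), (3, 53), (5, 2), (6, 69), (7, 24)])

Answer: 14
53
2
2
58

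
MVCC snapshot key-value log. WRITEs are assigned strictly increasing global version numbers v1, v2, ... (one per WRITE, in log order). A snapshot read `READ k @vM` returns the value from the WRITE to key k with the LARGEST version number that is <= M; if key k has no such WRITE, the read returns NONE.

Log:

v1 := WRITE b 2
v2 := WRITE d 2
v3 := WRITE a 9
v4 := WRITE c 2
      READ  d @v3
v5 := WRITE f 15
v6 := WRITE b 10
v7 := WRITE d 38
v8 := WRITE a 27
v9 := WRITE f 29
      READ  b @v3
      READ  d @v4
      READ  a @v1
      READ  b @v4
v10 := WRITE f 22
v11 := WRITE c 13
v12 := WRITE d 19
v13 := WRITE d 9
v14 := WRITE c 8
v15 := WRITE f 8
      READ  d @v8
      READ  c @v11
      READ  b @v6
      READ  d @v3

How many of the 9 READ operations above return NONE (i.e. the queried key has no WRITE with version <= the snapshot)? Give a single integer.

v1: WRITE b=2  (b history now [(1, 2)])
v2: WRITE d=2  (d history now [(2, 2)])
v3: WRITE a=9  (a history now [(3, 9)])
v4: WRITE c=2  (c history now [(4, 2)])
READ d @v3: history=[(2, 2)] -> pick v2 -> 2
v5: WRITE f=15  (f history now [(5, 15)])
v6: WRITE b=10  (b history now [(1, 2), (6, 10)])
v7: WRITE d=38  (d history now [(2, 2), (7, 38)])
v8: WRITE a=27  (a history now [(3, 9), (8, 27)])
v9: WRITE f=29  (f history now [(5, 15), (9, 29)])
READ b @v3: history=[(1, 2), (6, 10)] -> pick v1 -> 2
READ d @v4: history=[(2, 2), (7, 38)] -> pick v2 -> 2
READ a @v1: history=[(3, 9), (8, 27)] -> no version <= 1 -> NONE
READ b @v4: history=[(1, 2), (6, 10)] -> pick v1 -> 2
v10: WRITE f=22  (f history now [(5, 15), (9, 29), (10, 22)])
v11: WRITE c=13  (c history now [(4, 2), (11, 13)])
v12: WRITE d=19  (d history now [(2, 2), (7, 38), (12, 19)])
v13: WRITE d=9  (d history now [(2, 2), (7, 38), (12, 19), (13, 9)])
v14: WRITE c=8  (c history now [(4, 2), (11, 13), (14, 8)])
v15: WRITE f=8  (f history now [(5, 15), (9, 29), (10, 22), (15, 8)])
READ d @v8: history=[(2, 2), (7, 38), (12, 19), (13, 9)] -> pick v7 -> 38
READ c @v11: history=[(4, 2), (11, 13), (14, 8)] -> pick v11 -> 13
READ b @v6: history=[(1, 2), (6, 10)] -> pick v6 -> 10
READ d @v3: history=[(2, 2), (7, 38), (12, 19), (13, 9)] -> pick v2 -> 2
Read results in order: ['2', '2', '2', 'NONE', '2', '38', '13', '10', '2']
NONE count = 1

Answer: 1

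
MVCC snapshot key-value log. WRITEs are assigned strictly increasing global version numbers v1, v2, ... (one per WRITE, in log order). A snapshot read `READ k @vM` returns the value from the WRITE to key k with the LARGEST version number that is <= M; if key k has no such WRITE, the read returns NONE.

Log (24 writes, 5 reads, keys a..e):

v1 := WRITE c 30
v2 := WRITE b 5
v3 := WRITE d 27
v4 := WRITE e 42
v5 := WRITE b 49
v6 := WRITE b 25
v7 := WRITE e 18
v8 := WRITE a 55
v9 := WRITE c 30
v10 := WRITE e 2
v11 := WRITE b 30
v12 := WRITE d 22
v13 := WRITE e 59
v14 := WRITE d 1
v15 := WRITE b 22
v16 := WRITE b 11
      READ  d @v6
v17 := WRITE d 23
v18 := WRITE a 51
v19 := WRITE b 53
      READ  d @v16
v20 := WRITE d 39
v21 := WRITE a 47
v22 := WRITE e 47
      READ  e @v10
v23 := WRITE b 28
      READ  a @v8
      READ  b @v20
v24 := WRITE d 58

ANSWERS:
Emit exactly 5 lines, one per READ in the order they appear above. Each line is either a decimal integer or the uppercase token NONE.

v1: WRITE c=30  (c history now [(1, 30)])
v2: WRITE b=5  (b history now [(2, 5)])
v3: WRITE d=27  (d history now [(3, 27)])
v4: WRITE e=42  (e history now [(4, 42)])
v5: WRITE b=49  (b history now [(2, 5), (5, 49)])
v6: WRITE b=25  (b history now [(2, 5), (5, 49), (6, 25)])
v7: WRITE e=18  (e history now [(4, 42), (7, 18)])
v8: WRITE a=55  (a history now [(8, 55)])
v9: WRITE c=30  (c history now [(1, 30), (9, 30)])
v10: WRITE e=2  (e history now [(4, 42), (7, 18), (10, 2)])
v11: WRITE b=30  (b history now [(2, 5), (5, 49), (6, 25), (11, 30)])
v12: WRITE d=22  (d history now [(3, 27), (12, 22)])
v13: WRITE e=59  (e history now [(4, 42), (7, 18), (10, 2), (13, 59)])
v14: WRITE d=1  (d history now [(3, 27), (12, 22), (14, 1)])
v15: WRITE b=22  (b history now [(2, 5), (5, 49), (6, 25), (11, 30), (15, 22)])
v16: WRITE b=11  (b history now [(2, 5), (5, 49), (6, 25), (11, 30), (15, 22), (16, 11)])
READ d @v6: history=[(3, 27), (12, 22), (14, 1)] -> pick v3 -> 27
v17: WRITE d=23  (d history now [(3, 27), (12, 22), (14, 1), (17, 23)])
v18: WRITE a=51  (a history now [(8, 55), (18, 51)])
v19: WRITE b=53  (b history now [(2, 5), (5, 49), (6, 25), (11, 30), (15, 22), (16, 11), (19, 53)])
READ d @v16: history=[(3, 27), (12, 22), (14, 1), (17, 23)] -> pick v14 -> 1
v20: WRITE d=39  (d history now [(3, 27), (12, 22), (14, 1), (17, 23), (20, 39)])
v21: WRITE a=47  (a history now [(8, 55), (18, 51), (21, 47)])
v22: WRITE e=47  (e history now [(4, 42), (7, 18), (10, 2), (13, 59), (22, 47)])
READ e @v10: history=[(4, 42), (7, 18), (10, 2), (13, 59), (22, 47)] -> pick v10 -> 2
v23: WRITE b=28  (b history now [(2, 5), (5, 49), (6, 25), (11, 30), (15, 22), (16, 11), (19, 53), (23, 28)])
READ a @v8: history=[(8, 55), (18, 51), (21, 47)] -> pick v8 -> 55
READ b @v20: history=[(2, 5), (5, 49), (6, 25), (11, 30), (15, 22), (16, 11), (19, 53), (23, 28)] -> pick v19 -> 53
v24: WRITE d=58  (d history now [(3, 27), (12, 22), (14, 1), (17, 23), (20, 39), (24, 58)])

Answer: 27
1
2
55
53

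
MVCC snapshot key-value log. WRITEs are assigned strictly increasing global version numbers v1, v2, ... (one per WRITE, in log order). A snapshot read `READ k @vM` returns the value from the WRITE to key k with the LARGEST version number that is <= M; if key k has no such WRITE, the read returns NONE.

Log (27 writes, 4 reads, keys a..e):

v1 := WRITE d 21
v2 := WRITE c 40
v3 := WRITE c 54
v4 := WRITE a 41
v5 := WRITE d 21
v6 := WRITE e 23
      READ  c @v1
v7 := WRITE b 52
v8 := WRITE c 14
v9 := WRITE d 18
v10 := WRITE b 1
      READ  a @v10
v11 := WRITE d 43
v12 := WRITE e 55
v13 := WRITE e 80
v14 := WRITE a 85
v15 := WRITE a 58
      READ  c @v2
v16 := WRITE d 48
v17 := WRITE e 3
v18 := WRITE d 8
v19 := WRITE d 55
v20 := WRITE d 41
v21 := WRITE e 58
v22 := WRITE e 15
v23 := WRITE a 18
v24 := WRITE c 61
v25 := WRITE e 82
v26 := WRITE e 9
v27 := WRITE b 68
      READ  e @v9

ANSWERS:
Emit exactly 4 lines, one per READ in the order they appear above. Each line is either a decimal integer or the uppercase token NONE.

Answer: NONE
41
40
23

Derivation:
v1: WRITE d=21  (d history now [(1, 21)])
v2: WRITE c=40  (c history now [(2, 40)])
v3: WRITE c=54  (c history now [(2, 40), (3, 54)])
v4: WRITE a=41  (a history now [(4, 41)])
v5: WRITE d=21  (d history now [(1, 21), (5, 21)])
v6: WRITE e=23  (e history now [(6, 23)])
READ c @v1: history=[(2, 40), (3, 54)] -> no version <= 1 -> NONE
v7: WRITE b=52  (b history now [(7, 52)])
v8: WRITE c=14  (c history now [(2, 40), (3, 54), (8, 14)])
v9: WRITE d=18  (d history now [(1, 21), (5, 21), (9, 18)])
v10: WRITE b=1  (b history now [(7, 52), (10, 1)])
READ a @v10: history=[(4, 41)] -> pick v4 -> 41
v11: WRITE d=43  (d history now [(1, 21), (5, 21), (9, 18), (11, 43)])
v12: WRITE e=55  (e history now [(6, 23), (12, 55)])
v13: WRITE e=80  (e history now [(6, 23), (12, 55), (13, 80)])
v14: WRITE a=85  (a history now [(4, 41), (14, 85)])
v15: WRITE a=58  (a history now [(4, 41), (14, 85), (15, 58)])
READ c @v2: history=[(2, 40), (3, 54), (8, 14)] -> pick v2 -> 40
v16: WRITE d=48  (d history now [(1, 21), (5, 21), (9, 18), (11, 43), (16, 48)])
v17: WRITE e=3  (e history now [(6, 23), (12, 55), (13, 80), (17, 3)])
v18: WRITE d=8  (d history now [(1, 21), (5, 21), (9, 18), (11, 43), (16, 48), (18, 8)])
v19: WRITE d=55  (d history now [(1, 21), (5, 21), (9, 18), (11, 43), (16, 48), (18, 8), (19, 55)])
v20: WRITE d=41  (d history now [(1, 21), (5, 21), (9, 18), (11, 43), (16, 48), (18, 8), (19, 55), (20, 41)])
v21: WRITE e=58  (e history now [(6, 23), (12, 55), (13, 80), (17, 3), (21, 58)])
v22: WRITE e=15  (e history now [(6, 23), (12, 55), (13, 80), (17, 3), (21, 58), (22, 15)])
v23: WRITE a=18  (a history now [(4, 41), (14, 85), (15, 58), (23, 18)])
v24: WRITE c=61  (c history now [(2, 40), (3, 54), (8, 14), (24, 61)])
v25: WRITE e=82  (e history now [(6, 23), (12, 55), (13, 80), (17, 3), (21, 58), (22, 15), (25, 82)])
v26: WRITE e=9  (e history now [(6, 23), (12, 55), (13, 80), (17, 3), (21, 58), (22, 15), (25, 82), (26, 9)])
v27: WRITE b=68  (b history now [(7, 52), (10, 1), (27, 68)])
READ e @v9: history=[(6, 23), (12, 55), (13, 80), (17, 3), (21, 58), (22, 15), (25, 82), (26, 9)] -> pick v6 -> 23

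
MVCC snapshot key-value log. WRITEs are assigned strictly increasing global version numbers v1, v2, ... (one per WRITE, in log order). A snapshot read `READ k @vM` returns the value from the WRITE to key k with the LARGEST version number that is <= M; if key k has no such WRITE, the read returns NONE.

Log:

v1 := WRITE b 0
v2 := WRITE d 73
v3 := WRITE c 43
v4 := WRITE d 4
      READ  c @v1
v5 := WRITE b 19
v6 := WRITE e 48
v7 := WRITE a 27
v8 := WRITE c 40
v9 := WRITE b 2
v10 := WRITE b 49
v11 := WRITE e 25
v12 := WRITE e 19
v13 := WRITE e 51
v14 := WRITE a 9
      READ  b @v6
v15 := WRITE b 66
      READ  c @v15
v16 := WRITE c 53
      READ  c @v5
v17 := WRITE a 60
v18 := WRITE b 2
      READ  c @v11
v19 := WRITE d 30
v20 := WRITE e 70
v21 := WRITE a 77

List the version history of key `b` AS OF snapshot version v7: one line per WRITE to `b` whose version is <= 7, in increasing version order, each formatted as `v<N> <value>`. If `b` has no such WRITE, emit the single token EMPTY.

Answer: v1 0
v5 19

Derivation:
Scan writes for key=b with version <= 7:
  v1 WRITE b 0 -> keep
  v2 WRITE d 73 -> skip
  v3 WRITE c 43 -> skip
  v4 WRITE d 4 -> skip
  v5 WRITE b 19 -> keep
  v6 WRITE e 48 -> skip
  v7 WRITE a 27 -> skip
  v8 WRITE c 40 -> skip
  v9 WRITE b 2 -> drop (> snap)
  v10 WRITE b 49 -> drop (> snap)
  v11 WRITE e 25 -> skip
  v12 WRITE e 19 -> skip
  v13 WRITE e 51 -> skip
  v14 WRITE a 9 -> skip
  v15 WRITE b 66 -> drop (> snap)
  v16 WRITE c 53 -> skip
  v17 WRITE a 60 -> skip
  v18 WRITE b 2 -> drop (> snap)
  v19 WRITE d 30 -> skip
  v20 WRITE e 70 -> skip
  v21 WRITE a 77 -> skip
Collected: [(1, 0), (5, 19)]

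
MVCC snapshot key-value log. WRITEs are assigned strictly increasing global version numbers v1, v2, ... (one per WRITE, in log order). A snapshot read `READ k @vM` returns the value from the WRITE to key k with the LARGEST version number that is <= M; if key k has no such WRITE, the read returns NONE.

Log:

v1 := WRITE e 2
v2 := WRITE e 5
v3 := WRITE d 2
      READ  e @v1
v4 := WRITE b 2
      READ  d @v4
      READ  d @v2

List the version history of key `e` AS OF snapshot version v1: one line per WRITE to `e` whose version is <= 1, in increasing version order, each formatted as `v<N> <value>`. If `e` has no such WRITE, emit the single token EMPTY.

Answer: v1 2

Derivation:
Scan writes for key=e with version <= 1:
  v1 WRITE e 2 -> keep
  v2 WRITE e 5 -> drop (> snap)
  v3 WRITE d 2 -> skip
  v4 WRITE b 2 -> skip
Collected: [(1, 2)]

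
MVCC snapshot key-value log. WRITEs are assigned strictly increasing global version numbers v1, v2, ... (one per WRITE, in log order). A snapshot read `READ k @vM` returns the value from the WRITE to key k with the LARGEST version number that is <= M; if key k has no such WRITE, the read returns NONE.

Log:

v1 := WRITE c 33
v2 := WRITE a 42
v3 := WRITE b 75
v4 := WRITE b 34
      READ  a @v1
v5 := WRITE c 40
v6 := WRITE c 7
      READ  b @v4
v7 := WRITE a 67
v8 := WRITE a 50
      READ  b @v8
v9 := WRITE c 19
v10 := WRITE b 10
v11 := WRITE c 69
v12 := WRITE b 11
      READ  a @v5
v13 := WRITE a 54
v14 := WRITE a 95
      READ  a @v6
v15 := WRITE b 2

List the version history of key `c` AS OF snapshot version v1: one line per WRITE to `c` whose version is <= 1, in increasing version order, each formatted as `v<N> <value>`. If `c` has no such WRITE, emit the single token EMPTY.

Scan writes for key=c with version <= 1:
  v1 WRITE c 33 -> keep
  v2 WRITE a 42 -> skip
  v3 WRITE b 75 -> skip
  v4 WRITE b 34 -> skip
  v5 WRITE c 40 -> drop (> snap)
  v6 WRITE c 7 -> drop (> snap)
  v7 WRITE a 67 -> skip
  v8 WRITE a 50 -> skip
  v9 WRITE c 19 -> drop (> snap)
  v10 WRITE b 10 -> skip
  v11 WRITE c 69 -> drop (> snap)
  v12 WRITE b 11 -> skip
  v13 WRITE a 54 -> skip
  v14 WRITE a 95 -> skip
  v15 WRITE b 2 -> skip
Collected: [(1, 33)]

Answer: v1 33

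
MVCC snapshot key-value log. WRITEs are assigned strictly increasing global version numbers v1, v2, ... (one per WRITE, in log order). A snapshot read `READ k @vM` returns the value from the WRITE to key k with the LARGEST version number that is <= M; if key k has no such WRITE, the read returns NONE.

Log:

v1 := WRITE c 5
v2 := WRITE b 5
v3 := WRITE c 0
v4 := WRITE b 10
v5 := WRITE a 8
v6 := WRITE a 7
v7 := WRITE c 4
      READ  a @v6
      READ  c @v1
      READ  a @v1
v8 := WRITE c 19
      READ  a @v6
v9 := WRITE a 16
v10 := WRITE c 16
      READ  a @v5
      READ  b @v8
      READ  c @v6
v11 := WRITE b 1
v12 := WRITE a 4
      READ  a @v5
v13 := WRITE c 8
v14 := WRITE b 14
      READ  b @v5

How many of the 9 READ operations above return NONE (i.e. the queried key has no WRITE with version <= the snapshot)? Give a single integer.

v1: WRITE c=5  (c history now [(1, 5)])
v2: WRITE b=5  (b history now [(2, 5)])
v3: WRITE c=0  (c history now [(1, 5), (3, 0)])
v4: WRITE b=10  (b history now [(2, 5), (4, 10)])
v5: WRITE a=8  (a history now [(5, 8)])
v6: WRITE a=7  (a history now [(5, 8), (6, 7)])
v7: WRITE c=4  (c history now [(1, 5), (3, 0), (7, 4)])
READ a @v6: history=[(5, 8), (6, 7)] -> pick v6 -> 7
READ c @v1: history=[(1, 5), (3, 0), (7, 4)] -> pick v1 -> 5
READ a @v1: history=[(5, 8), (6, 7)] -> no version <= 1 -> NONE
v8: WRITE c=19  (c history now [(1, 5), (3, 0), (7, 4), (8, 19)])
READ a @v6: history=[(5, 8), (6, 7)] -> pick v6 -> 7
v9: WRITE a=16  (a history now [(5, 8), (6, 7), (9, 16)])
v10: WRITE c=16  (c history now [(1, 5), (3, 0), (7, 4), (8, 19), (10, 16)])
READ a @v5: history=[(5, 8), (6, 7), (9, 16)] -> pick v5 -> 8
READ b @v8: history=[(2, 5), (4, 10)] -> pick v4 -> 10
READ c @v6: history=[(1, 5), (3, 0), (7, 4), (8, 19), (10, 16)] -> pick v3 -> 0
v11: WRITE b=1  (b history now [(2, 5), (4, 10), (11, 1)])
v12: WRITE a=4  (a history now [(5, 8), (6, 7), (9, 16), (12, 4)])
READ a @v5: history=[(5, 8), (6, 7), (9, 16), (12, 4)] -> pick v5 -> 8
v13: WRITE c=8  (c history now [(1, 5), (3, 0), (7, 4), (8, 19), (10, 16), (13, 8)])
v14: WRITE b=14  (b history now [(2, 5), (4, 10), (11, 1), (14, 14)])
READ b @v5: history=[(2, 5), (4, 10), (11, 1), (14, 14)] -> pick v4 -> 10
Read results in order: ['7', '5', 'NONE', '7', '8', '10', '0', '8', '10']
NONE count = 1

Answer: 1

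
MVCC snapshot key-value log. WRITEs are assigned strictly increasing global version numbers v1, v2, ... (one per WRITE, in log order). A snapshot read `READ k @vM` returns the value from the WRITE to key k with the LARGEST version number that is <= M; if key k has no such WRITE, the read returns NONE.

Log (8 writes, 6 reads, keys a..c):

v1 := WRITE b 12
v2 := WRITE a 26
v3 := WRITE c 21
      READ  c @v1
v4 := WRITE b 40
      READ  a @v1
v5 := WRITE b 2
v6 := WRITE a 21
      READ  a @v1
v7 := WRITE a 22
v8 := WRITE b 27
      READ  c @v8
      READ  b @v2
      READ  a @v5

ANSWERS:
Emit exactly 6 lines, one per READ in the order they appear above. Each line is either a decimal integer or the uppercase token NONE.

Answer: NONE
NONE
NONE
21
12
26

Derivation:
v1: WRITE b=12  (b history now [(1, 12)])
v2: WRITE a=26  (a history now [(2, 26)])
v3: WRITE c=21  (c history now [(3, 21)])
READ c @v1: history=[(3, 21)] -> no version <= 1 -> NONE
v4: WRITE b=40  (b history now [(1, 12), (4, 40)])
READ a @v1: history=[(2, 26)] -> no version <= 1 -> NONE
v5: WRITE b=2  (b history now [(1, 12), (4, 40), (5, 2)])
v6: WRITE a=21  (a history now [(2, 26), (6, 21)])
READ a @v1: history=[(2, 26), (6, 21)] -> no version <= 1 -> NONE
v7: WRITE a=22  (a history now [(2, 26), (6, 21), (7, 22)])
v8: WRITE b=27  (b history now [(1, 12), (4, 40), (5, 2), (8, 27)])
READ c @v8: history=[(3, 21)] -> pick v3 -> 21
READ b @v2: history=[(1, 12), (4, 40), (5, 2), (8, 27)] -> pick v1 -> 12
READ a @v5: history=[(2, 26), (6, 21), (7, 22)] -> pick v2 -> 26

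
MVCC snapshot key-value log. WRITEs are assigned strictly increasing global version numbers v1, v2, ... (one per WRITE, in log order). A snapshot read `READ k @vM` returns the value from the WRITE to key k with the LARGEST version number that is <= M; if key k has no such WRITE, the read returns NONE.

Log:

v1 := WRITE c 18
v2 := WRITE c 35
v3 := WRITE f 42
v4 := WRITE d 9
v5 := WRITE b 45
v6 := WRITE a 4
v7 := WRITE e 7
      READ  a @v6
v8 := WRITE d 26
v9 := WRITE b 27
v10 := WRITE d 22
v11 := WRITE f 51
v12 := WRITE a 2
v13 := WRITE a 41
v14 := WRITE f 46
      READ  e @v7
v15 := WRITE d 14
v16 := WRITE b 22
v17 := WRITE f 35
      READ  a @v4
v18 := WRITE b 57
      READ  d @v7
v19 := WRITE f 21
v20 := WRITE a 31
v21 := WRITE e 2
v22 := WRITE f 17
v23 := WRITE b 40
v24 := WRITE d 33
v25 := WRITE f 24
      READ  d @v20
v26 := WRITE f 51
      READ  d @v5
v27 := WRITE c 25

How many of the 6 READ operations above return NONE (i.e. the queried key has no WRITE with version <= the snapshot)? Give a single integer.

Answer: 1

Derivation:
v1: WRITE c=18  (c history now [(1, 18)])
v2: WRITE c=35  (c history now [(1, 18), (2, 35)])
v3: WRITE f=42  (f history now [(3, 42)])
v4: WRITE d=9  (d history now [(4, 9)])
v5: WRITE b=45  (b history now [(5, 45)])
v6: WRITE a=4  (a history now [(6, 4)])
v7: WRITE e=7  (e history now [(7, 7)])
READ a @v6: history=[(6, 4)] -> pick v6 -> 4
v8: WRITE d=26  (d history now [(4, 9), (8, 26)])
v9: WRITE b=27  (b history now [(5, 45), (9, 27)])
v10: WRITE d=22  (d history now [(4, 9), (8, 26), (10, 22)])
v11: WRITE f=51  (f history now [(3, 42), (11, 51)])
v12: WRITE a=2  (a history now [(6, 4), (12, 2)])
v13: WRITE a=41  (a history now [(6, 4), (12, 2), (13, 41)])
v14: WRITE f=46  (f history now [(3, 42), (11, 51), (14, 46)])
READ e @v7: history=[(7, 7)] -> pick v7 -> 7
v15: WRITE d=14  (d history now [(4, 9), (8, 26), (10, 22), (15, 14)])
v16: WRITE b=22  (b history now [(5, 45), (9, 27), (16, 22)])
v17: WRITE f=35  (f history now [(3, 42), (11, 51), (14, 46), (17, 35)])
READ a @v4: history=[(6, 4), (12, 2), (13, 41)] -> no version <= 4 -> NONE
v18: WRITE b=57  (b history now [(5, 45), (9, 27), (16, 22), (18, 57)])
READ d @v7: history=[(4, 9), (8, 26), (10, 22), (15, 14)] -> pick v4 -> 9
v19: WRITE f=21  (f history now [(3, 42), (11, 51), (14, 46), (17, 35), (19, 21)])
v20: WRITE a=31  (a history now [(6, 4), (12, 2), (13, 41), (20, 31)])
v21: WRITE e=2  (e history now [(7, 7), (21, 2)])
v22: WRITE f=17  (f history now [(3, 42), (11, 51), (14, 46), (17, 35), (19, 21), (22, 17)])
v23: WRITE b=40  (b history now [(5, 45), (9, 27), (16, 22), (18, 57), (23, 40)])
v24: WRITE d=33  (d history now [(4, 9), (8, 26), (10, 22), (15, 14), (24, 33)])
v25: WRITE f=24  (f history now [(3, 42), (11, 51), (14, 46), (17, 35), (19, 21), (22, 17), (25, 24)])
READ d @v20: history=[(4, 9), (8, 26), (10, 22), (15, 14), (24, 33)] -> pick v15 -> 14
v26: WRITE f=51  (f history now [(3, 42), (11, 51), (14, 46), (17, 35), (19, 21), (22, 17), (25, 24), (26, 51)])
READ d @v5: history=[(4, 9), (8, 26), (10, 22), (15, 14), (24, 33)] -> pick v4 -> 9
v27: WRITE c=25  (c history now [(1, 18), (2, 35), (27, 25)])
Read results in order: ['4', '7', 'NONE', '9', '14', '9']
NONE count = 1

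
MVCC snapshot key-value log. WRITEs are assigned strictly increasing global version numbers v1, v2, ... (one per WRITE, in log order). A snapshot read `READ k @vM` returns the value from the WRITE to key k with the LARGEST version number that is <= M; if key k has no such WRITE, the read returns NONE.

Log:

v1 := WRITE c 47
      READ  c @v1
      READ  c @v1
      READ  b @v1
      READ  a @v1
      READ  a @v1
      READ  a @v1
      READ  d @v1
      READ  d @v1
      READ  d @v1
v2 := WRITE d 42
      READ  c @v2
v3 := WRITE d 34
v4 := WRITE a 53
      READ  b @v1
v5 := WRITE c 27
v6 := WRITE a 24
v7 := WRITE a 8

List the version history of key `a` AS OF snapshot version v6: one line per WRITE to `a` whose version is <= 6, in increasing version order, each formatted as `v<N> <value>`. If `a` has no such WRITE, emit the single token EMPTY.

Scan writes for key=a with version <= 6:
  v1 WRITE c 47 -> skip
  v2 WRITE d 42 -> skip
  v3 WRITE d 34 -> skip
  v4 WRITE a 53 -> keep
  v5 WRITE c 27 -> skip
  v6 WRITE a 24 -> keep
  v7 WRITE a 8 -> drop (> snap)
Collected: [(4, 53), (6, 24)]

Answer: v4 53
v6 24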